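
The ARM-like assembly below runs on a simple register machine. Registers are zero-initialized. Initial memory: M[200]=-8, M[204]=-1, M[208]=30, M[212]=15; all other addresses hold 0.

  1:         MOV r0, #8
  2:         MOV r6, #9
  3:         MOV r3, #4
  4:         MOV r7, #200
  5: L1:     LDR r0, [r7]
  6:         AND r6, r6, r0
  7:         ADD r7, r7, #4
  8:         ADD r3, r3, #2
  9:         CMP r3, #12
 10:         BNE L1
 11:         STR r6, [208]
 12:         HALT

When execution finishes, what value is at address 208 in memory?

8

MOV r0, #8 → r0=8
MOV r6, #9 → r6=9
MOV r3, #4 → r3=4
MOV r7, #200 → r7=200
LDR r0, [r7] → r0=M[200]=-8
AND r6, r6, r0 → r6=9&(-8)=8
ADD r7, r7, #4 → r7=200+4=204
ADD r3, r3, #2 → r3=4+2=6
CMP r3, #12  (cmp 6,12)
BNE L1: taken
LDR r0, [r7] → r0=M[204]=-1
AND r6, r6, r0 → r6=8&(-1)=8
ADD r7, r7, #4 → r7=204+4=208
ADD r3, r3, #2 → r3=6+2=8
CMP r3, #12  (cmp 8,12)
BNE L1: taken
LDR r0, [r7] → r0=M[208]=30
AND r6, r6, r0 → r6=8&30=8
ADD r7, r7, #4 → r7=208+4=212
ADD r3, r3, #2 → r3=8+2=10
CMP r3, #12  (cmp 10,12)
BNE L1: taken
LDR r0, [r7] → r0=M[212]=15
AND r6, r6, r0 → r6=8&15=8
ADD r7, r7, #4 → r7=212+4=216
ADD r3, r3, #2 → r3=10+2=12
CMP r3, #12  (cmp 12,12)
BNE L1: not taken
STR r6, [208] → M[208]=8
halt.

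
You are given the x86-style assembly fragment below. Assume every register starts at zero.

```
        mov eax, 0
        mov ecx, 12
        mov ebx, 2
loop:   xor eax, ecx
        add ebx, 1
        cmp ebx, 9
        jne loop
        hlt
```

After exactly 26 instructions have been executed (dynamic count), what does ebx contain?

8

eax=0
ecx=12
ebx=2
eax=0^12=12
ebx=2+1=3
cmp ebx, 9  (cmp 3,9)
jne loop: taken
eax=12^12=0
ebx=3+1=4
cmp ebx, 9  (cmp 4,9)
jne loop: taken
eax=0^12=12
ebx=4+1=5
cmp ebx, 9  (cmp 5,9)
jne loop: taken
eax=12^12=0
ebx=5+1=6
cmp ebx, 9  (cmp 6,9)
jne loop: taken
eax=0^12=12
ebx=6+1=7
cmp ebx, 9  (cmp 7,9)
jne loop: taken
eax=12^12=0
ebx=7+1=8
cmp ebx, 9  (cmp 8,9)
After step 26: ebx = 8.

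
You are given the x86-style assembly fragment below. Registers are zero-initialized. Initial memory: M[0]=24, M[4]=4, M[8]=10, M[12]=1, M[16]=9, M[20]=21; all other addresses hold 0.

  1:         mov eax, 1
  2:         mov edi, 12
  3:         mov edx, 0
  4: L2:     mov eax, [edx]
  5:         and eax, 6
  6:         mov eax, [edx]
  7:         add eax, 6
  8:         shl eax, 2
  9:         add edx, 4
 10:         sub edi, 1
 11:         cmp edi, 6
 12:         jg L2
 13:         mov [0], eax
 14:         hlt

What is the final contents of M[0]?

mov eax, 1 → eax=1
mov edi, 12 → edi=12
mov edx, 0 → edx=0
mov eax, [edx] → eax=M[0]=24
and eax, 6 → eax=24&6=0
mov eax, [edx] → eax=M[0]=24
add eax, 6 → eax=24+6=30
shl eax, 2 → eax=30<<2=120
add edx, 4 → edx=0+4=4
sub edi, 1 → edi=12-1=11
cmp edi, 6  (cmp 11,6)
jg L2: taken
mov eax, [edx] → eax=M[4]=4
and eax, 6 → eax=4&6=4
mov eax, [edx] → eax=M[4]=4
add eax, 6 → eax=4+6=10
shl eax, 2 → eax=10<<2=40
add edx, 4 → edx=4+4=8
sub edi, 1 → edi=11-1=10
cmp edi, 6  (cmp 10,6)
jg L2: taken
mov eax, [edx] → eax=M[8]=10
and eax, 6 → eax=10&6=2
mov eax, [edx] → eax=M[8]=10
add eax, 6 → eax=10+6=16
shl eax, 2 → eax=16<<2=64
add edx, 4 → edx=8+4=12
sub edi, 1 → edi=10-1=9
cmp edi, 6  (cmp 9,6)
jg L2: taken
mov eax, [edx] → eax=M[12]=1
and eax, 6 → eax=1&6=0
mov eax, [edx] → eax=M[12]=1
add eax, 6 → eax=1+6=7
shl eax, 2 → eax=7<<2=28
add edx, 4 → edx=12+4=16
sub edi, 1 → edi=9-1=8
cmp edi, 6  (cmp 8,6)
jg L2: taken
mov eax, [edx] → eax=M[16]=9
and eax, 6 → eax=9&6=0
mov eax, [edx] → eax=M[16]=9
add eax, 6 → eax=9+6=15
shl eax, 2 → eax=15<<2=60
add edx, 4 → edx=16+4=20
sub edi, 1 → edi=8-1=7
cmp edi, 6  (cmp 7,6)
jg L2: taken
mov eax, [edx] → eax=M[20]=21
and eax, 6 → eax=21&6=4
mov eax, [edx] → eax=M[20]=21
add eax, 6 → eax=21+6=27
shl eax, 2 → eax=27<<2=108
add edx, 4 → edx=20+4=24
sub edi, 1 → edi=7-1=6
cmp edi, 6  (cmp 6,6)
jg L2: not taken
mov [0], eax → M[0]=108
halt.

108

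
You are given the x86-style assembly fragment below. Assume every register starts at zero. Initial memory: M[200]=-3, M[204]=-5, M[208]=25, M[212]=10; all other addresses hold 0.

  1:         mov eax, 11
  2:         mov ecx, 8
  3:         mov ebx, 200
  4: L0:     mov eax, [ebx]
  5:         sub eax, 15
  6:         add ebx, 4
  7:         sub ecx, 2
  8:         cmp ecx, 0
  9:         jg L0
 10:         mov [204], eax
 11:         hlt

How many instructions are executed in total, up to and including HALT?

mov eax, 11 → eax=11
mov ecx, 8 → ecx=8
mov ebx, 200 → ebx=200
mov eax, [ebx] → eax=M[200]=-3
sub eax, 15 → eax=(-3)-15=-18
add ebx, 4 → ebx=200+4=204
sub ecx, 2 → ecx=8-2=6
cmp ecx, 0  (cmp 6,0)
jg L0: taken
mov eax, [ebx] → eax=M[204]=-5
sub eax, 15 → eax=(-5)-15=-20
add ebx, 4 → ebx=204+4=208
sub ecx, 2 → ecx=6-2=4
cmp ecx, 0  (cmp 4,0)
jg L0: taken
mov eax, [ebx] → eax=M[208]=25
sub eax, 15 → eax=25-15=10
add ebx, 4 → ebx=208+4=212
sub ecx, 2 → ecx=4-2=2
cmp ecx, 0  (cmp 2,0)
jg L0: taken
mov eax, [ebx] → eax=M[212]=10
sub eax, 15 → eax=10-15=-5
add ebx, 4 → ebx=212+4=216
sub ecx, 2 → ecx=2-2=0
cmp ecx, 0  (cmp 0,0)
jg L0: not taken
mov [204], eax → M[204]=-5
halt.
Total executed instructions: 29.

29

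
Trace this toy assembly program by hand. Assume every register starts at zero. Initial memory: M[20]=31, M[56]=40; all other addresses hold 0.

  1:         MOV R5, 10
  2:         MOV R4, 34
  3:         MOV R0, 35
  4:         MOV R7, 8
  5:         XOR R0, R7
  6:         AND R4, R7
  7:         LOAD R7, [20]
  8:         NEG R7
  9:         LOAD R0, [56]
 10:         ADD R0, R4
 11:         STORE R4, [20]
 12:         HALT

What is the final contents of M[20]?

0

after MOV R5, 10: R5=10
after MOV R4, 34: R4=34
after MOV R0, 35: R0=35
after MOV R7, 8: R7=8
after XOR R0, R7: R0=35^8=43
after AND R4, R7: R4=34&8=0
after LOAD R7, [20]: R7=M[20]=31
after NEG R7: R7=-(31)=-31
after LOAD R0, [56]: R0=M[56]=40
after ADD R0, R4: R0=40+0=40
STORE R4, [20] → M[20]=0
halt.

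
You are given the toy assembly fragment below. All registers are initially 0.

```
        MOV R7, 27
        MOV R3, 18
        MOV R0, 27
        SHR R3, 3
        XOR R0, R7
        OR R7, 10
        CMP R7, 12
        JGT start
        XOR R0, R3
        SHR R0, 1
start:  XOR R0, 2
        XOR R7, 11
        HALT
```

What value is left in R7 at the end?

MOV R7, 27 → R7=27
MOV R3, 18 → R3=18
MOV R0, 27 → R0=27
SHR R3, 3 → R3=18>>3=2
XOR R0, R7 → R0=27^27=0
OR R7, 10 → R7=27|10=27
CMP R7, 12  (cmp 27,12)
JGT start: taken
XOR R0, 2 → R0=0^2=2
XOR R7, 11 → R7=27^11=16
halt.

16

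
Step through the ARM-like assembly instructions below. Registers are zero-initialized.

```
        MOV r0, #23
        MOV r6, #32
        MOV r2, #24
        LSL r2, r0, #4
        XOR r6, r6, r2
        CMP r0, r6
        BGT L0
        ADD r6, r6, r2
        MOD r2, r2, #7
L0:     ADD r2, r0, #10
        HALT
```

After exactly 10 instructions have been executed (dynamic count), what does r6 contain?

704

after MOV r0, #23: r0=23
after MOV r6, #32: r6=32
after MOV r2, #24: r2=24
after LSL r2, r0, #4: r2=23<<4=368
after XOR r6, r6, r2: r6=32^368=336
CMP r0, r6  (cmp 23,336)
BGT L0: not taken
after ADD r6, r6, r2: r6=336+368=704
after MOD r2, r2, #7: r2=368%7=4
after ADD r2, r0, #10: r2=23+10=33
After step 10: r6 = 704.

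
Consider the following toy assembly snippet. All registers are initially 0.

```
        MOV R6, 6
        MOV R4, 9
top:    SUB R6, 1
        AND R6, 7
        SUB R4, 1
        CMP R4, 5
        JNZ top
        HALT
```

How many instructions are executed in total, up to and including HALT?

23

R6=6
R4=9
R6=6-1=5
R6=5&7=5
R4=9-1=8
CMP R4, 5  (cmp 8,5)
JNZ top: taken
R6=5-1=4
R6=4&7=4
R4=8-1=7
CMP R4, 5  (cmp 7,5)
JNZ top: taken
R6=4-1=3
R6=3&7=3
R4=7-1=6
CMP R4, 5  (cmp 6,5)
JNZ top: taken
R6=3-1=2
R6=2&7=2
R4=6-1=5
CMP R4, 5  (cmp 5,5)
JNZ top: not taken
halt.
Total executed instructions: 23.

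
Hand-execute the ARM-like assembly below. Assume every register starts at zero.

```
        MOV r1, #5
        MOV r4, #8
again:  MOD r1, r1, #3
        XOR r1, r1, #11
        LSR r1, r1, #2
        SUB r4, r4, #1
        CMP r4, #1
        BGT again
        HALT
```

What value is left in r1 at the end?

2

MOV r1, #5 → r1=5
MOV r4, #8 → r4=8
MOD r1, r1, #3 → r1=5%3=2
XOR r1, r1, #11 → r1=2^11=9
LSR r1, r1, #2 → r1=9>>2=2
SUB r4, r4, #1 → r4=8-1=7
CMP r4, #1  (cmp 7,1)
BGT again: taken
MOD r1, r1, #3 → r1=2%3=2
XOR r1, r1, #11 → r1=2^11=9
LSR r1, r1, #2 → r1=9>>2=2
SUB r4, r4, #1 → r4=7-1=6
CMP r4, #1  (cmp 6,1)
BGT again: taken
MOD r1, r1, #3 → r1=2%3=2
XOR r1, r1, #11 → r1=2^11=9
LSR r1, r1, #2 → r1=9>>2=2
SUB r4, r4, #1 → r4=6-1=5
CMP r4, #1  (cmp 5,1)
BGT again: taken
MOD r1, r1, #3 → r1=2%3=2
XOR r1, r1, #11 → r1=2^11=9
LSR r1, r1, #2 → r1=9>>2=2
SUB r4, r4, #1 → r4=5-1=4
CMP r4, #1  (cmp 4,1)
BGT again: taken
MOD r1, r1, #3 → r1=2%3=2
XOR r1, r1, #11 → r1=2^11=9
LSR r1, r1, #2 → r1=9>>2=2
SUB r4, r4, #1 → r4=4-1=3
CMP r4, #1  (cmp 3,1)
BGT again: taken
MOD r1, r1, #3 → r1=2%3=2
XOR r1, r1, #11 → r1=2^11=9
LSR r1, r1, #2 → r1=9>>2=2
SUB r4, r4, #1 → r4=3-1=2
CMP r4, #1  (cmp 2,1)
BGT again: taken
MOD r1, r1, #3 → r1=2%3=2
XOR r1, r1, #11 → r1=2^11=9
LSR r1, r1, #2 → r1=9>>2=2
SUB r4, r4, #1 → r4=2-1=1
CMP r4, #1  (cmp 1,1)
BGT again: not taken
halt.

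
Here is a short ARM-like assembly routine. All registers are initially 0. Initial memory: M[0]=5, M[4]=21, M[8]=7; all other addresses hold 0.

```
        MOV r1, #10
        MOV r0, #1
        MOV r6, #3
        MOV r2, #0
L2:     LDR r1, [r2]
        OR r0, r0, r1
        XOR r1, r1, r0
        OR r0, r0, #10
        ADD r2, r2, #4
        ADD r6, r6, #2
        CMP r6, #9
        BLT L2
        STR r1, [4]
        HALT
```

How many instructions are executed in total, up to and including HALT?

after MOV r1, #10: r1=10
after MOV r0, #1: r0=1
after MOV r6, #3: r6=3
after MOV r2, #0: r2=0
after LDR r1, [r2]: r1=M[0]=5
after OR r0, r0, r1: r0=1|5=5
after XOR r1, r1, r0: r1=5^5=0
after OR r0, r0, #10: r0=5|10=15
after ADD r2, r2, #4: r2=0+4=4
after ADD r6, r6, #2: r6=3+2=5
CMP r6, #9  (cmp 5,9)
BLT L2: taken
after LDR r1, [r2]: r1=M[4]=21
after OR r0, r0, r1: r0=15|21=31
after XOR r1, r1, r0: r1=21^31=10
after OR r0, r0, #10: r0=31|10=31
after ADD r2, r2, #4: r2=4+4=8
after ADD r6, r6, #2: r6=5+2=7
CMP r6, #9  (cmp 7,9)
BLT L2: taken
after LDR r1, [r2]: r1=M[8]=7
after OR r0, r0, r1: r0=31|7=31
after XOR r1, r1, r0: r1=7^31=24
after OR r0, r0, #10: r0=31|10=31
after ADD r2, r2, #4: r2=8+4=12
after ADD r6, r6, #2: r6=7+2=9
CMP r6, #9  (cmp 9,9)
BLT L2: not taken
STR r1, [4] → M[4]=24
halt.
Total executed instructions: 30.

30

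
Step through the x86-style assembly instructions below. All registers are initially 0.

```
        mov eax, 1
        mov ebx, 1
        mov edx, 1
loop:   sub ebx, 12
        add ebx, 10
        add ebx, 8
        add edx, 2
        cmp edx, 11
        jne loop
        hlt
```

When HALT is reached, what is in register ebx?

eax=1
ebx=1
edx=1
ebx=1-12=-11
ebx=(-11)+10=-1
ebx=(-1)+8=7
edx=1+2=3
cmp edx, 11  (cmp 3,11)
jne loop: taken
ebx=7-12=-5
ebx=(-5)+10=5
ebx=5+8=13
edx=3+2=5
cmp edx, 11  (cmp 5,11)
jne loop: taken
ebx=13-12=1
ebx=1+10=11
ebx=11+8=19
edx=5+2=7
cmp edx, 11  (cmp 7,11)
jne loop: taken
ebx=19-12=7
ebx=7+10=17
ebx=17+8=25
edx=7+2=9
cmp edx, 11  (cmp 9,11)
jne loop: taken
ebx=25-12=13
ebx=13+10=23
ebx=23+8=31
edx=9+2=11
cmp edx, 11  (cmp 11,11)
jne loop: not taken
halt.

31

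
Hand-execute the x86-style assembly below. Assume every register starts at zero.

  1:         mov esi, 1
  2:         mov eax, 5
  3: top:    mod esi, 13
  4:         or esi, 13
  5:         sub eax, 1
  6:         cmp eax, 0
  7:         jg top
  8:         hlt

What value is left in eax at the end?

mov esi, 1 → esi=1
mov eax, 5 → eax=5
mod esi, 13 → esi=1%13=1
or esi, 13 → esi=1|13=13
sub eax, 1 → eax=5-1=4
cmp eax, 0  (cmp 4,0)
jg top: taken
mod esi, 13 → esi=13%13=0
or esi, 13 → esi=0|13=13
sub eax, 1 → eax=4-1=3
cmp eax, 0  (cmp 3,0)
jg top: taken
mod esi, 13 → esi=13%13=0
or esi, 13 → esi=0|13=13
sub eax, 1 → eax=3-1=2
cmp eax, 0  (cmp 2,0)
jg top: taken
mod esi, 13 → esi=13%13=0
or esi, 13 → esi=0|13=13
sub eax, 1 → eax=2-1=1
cmp eax, 0  (cmp 1,0)
jg top: taken
mod esi, 13 → esi=13%13=0
or esi, 13 → esi=0|13=13
sub eax, 1 → eax=1-1=0
cmp eax, 0  (cmp 0,0)
jg top: not taken
halt.

0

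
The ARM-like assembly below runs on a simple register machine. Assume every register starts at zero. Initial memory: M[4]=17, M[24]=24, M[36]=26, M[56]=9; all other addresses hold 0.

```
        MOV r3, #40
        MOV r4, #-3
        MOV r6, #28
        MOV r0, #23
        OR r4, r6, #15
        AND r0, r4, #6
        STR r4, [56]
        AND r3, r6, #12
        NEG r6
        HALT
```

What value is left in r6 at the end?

-28

r3=40
r4=-3
r6=28
r0=23
r4=28|15=31
r0=31&6=6
STR r4, [56] → M[56]=31
r3=28&12=12
r6=-(28)=-28
halt.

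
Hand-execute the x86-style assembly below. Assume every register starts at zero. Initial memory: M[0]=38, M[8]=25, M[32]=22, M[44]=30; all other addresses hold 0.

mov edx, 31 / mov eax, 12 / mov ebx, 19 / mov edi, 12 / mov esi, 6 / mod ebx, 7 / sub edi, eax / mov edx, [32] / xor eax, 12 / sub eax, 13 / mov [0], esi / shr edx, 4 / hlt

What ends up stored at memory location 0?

6

after mov edx, 31: edx=31
after mov eax, 12: eax=12
after mov ebx, 19: ebx=19
after mov edi, 12: edi=12
after mov esi, 6: esi=6
after mod ebx, 7: ebx=19%7=5
after sub edi, eax: edi=12-12=0
after mov edx, [32]: edx=M[32]=22
after xor eax, 12: eax=12^12=0
after sub eax, 13: eax=0-13=-13
mov [0], esi → M[0]=6
after shr edx, 4: edx=22>>4=1
halt.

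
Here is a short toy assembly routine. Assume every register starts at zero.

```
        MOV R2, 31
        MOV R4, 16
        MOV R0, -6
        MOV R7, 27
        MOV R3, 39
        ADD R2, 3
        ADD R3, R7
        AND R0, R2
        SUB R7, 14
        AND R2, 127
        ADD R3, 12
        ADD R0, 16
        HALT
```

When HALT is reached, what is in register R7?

R2=31
R4=16
R0=-6
R7=27
R3=39
R2=31+3=34
R3=39+27=66
R0=(-6)&34=34
R7=27-14=13
R2=34&127=34
R3=66+12=78
R0=34+16=50
halt.

13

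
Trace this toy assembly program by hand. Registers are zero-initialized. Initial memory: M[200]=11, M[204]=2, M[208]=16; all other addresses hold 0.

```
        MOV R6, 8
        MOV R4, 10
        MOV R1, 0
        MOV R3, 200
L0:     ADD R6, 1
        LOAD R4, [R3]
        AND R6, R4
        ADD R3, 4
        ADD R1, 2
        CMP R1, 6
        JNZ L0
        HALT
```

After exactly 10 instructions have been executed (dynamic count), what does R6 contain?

9

MOV R6, 8 → R6=8
MOV R4, 10 → R4=10
MOV R1, 0 → R1=0
MOV R3, 200 → R3=200
ADD R6, 1 → R6=8+1=9
LOAD R4, [R3] → R4=M[200]=11
AND R6, R4 → R6=9&11=9
ADD R3, 4 → R3=200+4=204
ADD R1, 2 → R1=0+2=2
CMP R1, 6  (cmp 2,6)
After step 10: R6 = 9.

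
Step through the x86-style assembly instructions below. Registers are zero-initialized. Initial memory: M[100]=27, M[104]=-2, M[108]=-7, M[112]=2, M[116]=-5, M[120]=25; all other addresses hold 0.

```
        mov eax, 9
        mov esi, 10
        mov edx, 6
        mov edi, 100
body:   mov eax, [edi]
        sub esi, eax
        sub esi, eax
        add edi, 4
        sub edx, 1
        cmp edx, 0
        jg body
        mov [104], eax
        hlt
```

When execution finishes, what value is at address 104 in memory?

mov eax, 9 → eax=9
mov esi, 10 → esi=10
mov edx, 6 → edx=6
mov edi, 100 → edi=100
mov eax, [edi] → eax=M[100]=27
sub esi, eax → esi=10-27=-17
sub esi, eax → esi=(-17)-27=-44
add edi, 4 → edi=100+4=104
sub edx, 1 → edx=6-1=5
cmp edx, 0  (cmp 5,0)
jg body: taken
mov eax, [edi] → eax=M[104]=-2
sub esi, eax → esi=(-44)-(-2)=-42
sub esi, eax → esi=(-42)-(-2)=-40
add edi, 4 → edi=104+4=108
sub edx, 1 → edx=5-1=4
cmp edx, 0  (cmp 4,0)
jg body: taken
mov eax, [edi] → eax=M[108]=-7
sub esi, eax → esi=(-40)-(-7)=-33
sub esi, eax → esi=(-33)-(-7)=-26
add edi, 4 → edi=108+4=112
sub edx, 1 → edx=4-1=3
cmp edx, 0  (cmp 3,0)
jg body: taken
mov eax, [edi] → eax=M[112]=2
sub esi, eax → esi=(-26)-2=-28
sub esi, eax → esi=(-28)-2=-30
add edi, 4 → edi=112+4=116
sub edx, 1 → edx=3-1=2
cmp edx, 0  (cmp 2,0)
jg body: taken
mov eax, [edi] → eax=M[116]=-5
sub esi, eax → esi=(-30)-(-5)=-25
sub esi, eax → esi=(-25)-(-5)=-20
add edi, 4 → edi=116+4=120
sub edx, 1 → edx=2-1=1
cmp edx, 0  (cmp 1,0)
jg body: taken
mov eax, [edi] → eax=M[120]=25
sub esi, eax → esi=(-20)-25=-45
sub esi, eax → esi=(-45)-25=-70
add edi, 4 → edi=120+4=124
sub edx, 1 → edx=1-1=0
cmp edx, 0  (cmp 0,0)
jg body: not taken
mov [104], eax → M[104]=25
halt.

25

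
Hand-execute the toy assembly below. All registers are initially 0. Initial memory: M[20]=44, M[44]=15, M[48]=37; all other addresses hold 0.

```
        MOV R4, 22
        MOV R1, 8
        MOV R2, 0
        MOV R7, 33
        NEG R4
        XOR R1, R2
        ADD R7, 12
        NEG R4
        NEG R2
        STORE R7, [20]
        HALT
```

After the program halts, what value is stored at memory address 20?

45

R4=22
R1=8
R2=0
R7=33
R4=-(22)=-22
R1=8^0=8
R7=33+12=45
R4=-(-22)=22
R2=-(0)=0
STORE R7, [20] → M[20]=45
halt.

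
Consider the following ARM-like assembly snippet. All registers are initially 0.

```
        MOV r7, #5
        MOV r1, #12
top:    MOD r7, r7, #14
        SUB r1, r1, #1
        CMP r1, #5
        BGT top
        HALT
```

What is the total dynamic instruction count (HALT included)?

after MOV r7, #5: r7=5
after MOV r1, #12: r1=12
after MOD r7, r7, #14: r7=5%14=5
after SUB r1, r1, #1: r1=12-1=11
CMP r1, #5  (cmp 11,5)
BGT top: taken
after MOD r7, r7, #14: r7=5%14=5
after SUB r1, r1, #1: r1=11-1=10
CMP r1, #5  (cmp 10,5)
BGT top: taken
after MOD r7, r7, #14: r7=5%14=5
after SUB r1, r1, #1: r1=10-1=9
CMP r1, #5  (cmp 9,5)
BGT top: taken
after MOD r7, r7, #14: r7=5%14=5
after SUB r1, r1, #1: r1=9-1=8
CMP r1, #5  (cmp 8,5)
BGT top: taken
after MOD r7, r7, #14: r7=5%14=5
after SUB r1, r1, #1: r1=8-1=7
CMP r1, #5  (cmp 7,5)
BGT top: taken
after MOD r7, r7, #14: r7=5%14=5
after SUB r1, r1, #1: r1=7-1=6
CMP r1, #5  (cmp 6,5)
BGT top: taken
after MOD r7, r7, #14: r7=5%14=5
after SUB r1, r1, #1: r1=6-1=5
CMP r1, #5  (cmp 5,5)
BGT top: not taken
halt.
Total executed instructions: 31.

31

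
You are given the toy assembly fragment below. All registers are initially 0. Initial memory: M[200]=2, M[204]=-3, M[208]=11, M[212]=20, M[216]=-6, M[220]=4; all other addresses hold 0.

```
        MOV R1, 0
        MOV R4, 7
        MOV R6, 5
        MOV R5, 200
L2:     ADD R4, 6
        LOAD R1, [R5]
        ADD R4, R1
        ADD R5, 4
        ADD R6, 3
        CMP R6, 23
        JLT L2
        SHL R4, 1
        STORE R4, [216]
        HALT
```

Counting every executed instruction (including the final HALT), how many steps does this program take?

MOV R1, 0 → R1=0
MOV R4, 7 → R4=7
MOV R6, 5 → R6=5
MOV R5, 200 → R5=200
ADD R4, 6 → R4=7+6=13
LOAD R1, [R5] → R1=M[200]=2
ADD R4, R1 → R4=13+2=15
ADD R5, 4 → R5=200+4=204
ADD R6, 3 → R6=5+3=8
CMP R6, 23  (cmp 8,23)
JLT L2: taken
ADD R4, 6 → R4=15+6=21
LOAD R1, [R5] → R1=M[204]=-3
ADD R4, R1 → R4=21+(-3)=18
ADD R5, 4 → R5=204+4=208
ADD R6, 3 → R6=8+3=11
CMP R6, 23  (cmp 11,23)
JLT L2: taken
ADD R4, 6 → R4=18+6=24
LOAD R1, [R5] → R1=M[208]=11
ADD R4, R1 → R4=24+11=35
ADD R5, 4 → R5=208+4=212
ADD R6, 3 → R6=11+3=14
CMP R6, 23  (cmp 14,23)
JLT L2: taken
ADD R4, 6 → R4=35+6=41
LOAD R1, [R5] → R1=M[212]=20
ADD R4, R1 → R4=41+20=61
ADD R5, 4 → R5=212+4=216
ADD R6, 3 → R6=14+3=17
CMP R6, 23  (cmp 17,23)
JLT L2: taken
ADD R4, 6 → R4=61+6=67
LOAD R1, [R5] → R1=M[216]=-6
ADD R4, R1 → R4=67+(-6)=61
ADD R5, 4 → R5=216+4=220
ADD R6, 3 → R6=17+3=20
CMP R6, 23  (cmp 20,23)
JLT L2: taken
ADD R4, 6 → R4=61+6=67
LOAD R1, [R5] → R1=M[220]=4
ADD R4, R1 → R4=67+4=71
ADD R5, 4 → R5=220+4=224
ADD R6, 3 → R6=20+3=23
CMP R6, 23  (cmp 23,23)
JLT L2: not taken
SHL R4, 1 → R4=71<<1=142
STORE R4, [216] → M[216]=142
halt.
Total executed instructions: 49.

49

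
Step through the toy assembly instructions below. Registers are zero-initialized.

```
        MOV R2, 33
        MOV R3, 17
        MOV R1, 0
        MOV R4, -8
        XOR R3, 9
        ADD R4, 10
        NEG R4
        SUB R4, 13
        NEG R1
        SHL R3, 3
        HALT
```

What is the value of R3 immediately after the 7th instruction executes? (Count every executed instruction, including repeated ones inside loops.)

24

R2=33
R3=17
R1=0
R4=-8
R3=17^9=24
R4=(-8)+10=2
R4=-(2)=-2
After step 7: R3 = 24.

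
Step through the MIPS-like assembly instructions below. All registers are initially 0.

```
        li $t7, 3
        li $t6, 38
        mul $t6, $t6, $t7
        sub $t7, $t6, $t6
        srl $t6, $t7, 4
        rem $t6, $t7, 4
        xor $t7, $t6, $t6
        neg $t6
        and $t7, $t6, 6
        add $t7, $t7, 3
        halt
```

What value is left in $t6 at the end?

li $t7, 3 → $t7=3
li $t6, 38 → $t6=38
mul $t6, $t6, $t7 → $t6=38*3=114
sub $t7, $t6, $t6 → $t7=114-114=0
srl $t6, $t7, 4 → $t6=0>>4=0
rem $t6, $t7, 4 → $t6=0%4=0
xor $t7, $t6, $t6 → $t7=0^0=0
neg $t6 → $t6=-(0)=0
and $t7, $t6, 6 → $t7=0&6=0
add $t7, $t7, 3 → $t7=0+3=3
halt.

0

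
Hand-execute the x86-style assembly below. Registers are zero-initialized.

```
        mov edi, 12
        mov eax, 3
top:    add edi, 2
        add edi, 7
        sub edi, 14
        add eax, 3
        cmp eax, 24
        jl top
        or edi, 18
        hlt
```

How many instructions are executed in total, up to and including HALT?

46

edi=12
eax=3
edi=12+2=14
edi=14+7=21
edi=21-14=7
eax=3+3=6
cmp eax, 24  (cmp 6,24)
jl top: taken
edi=7+2=9
edi=9+7=16
edi=16-14=2
eax=6+3=9
cmp eax, 24  (cmp 9,24)
jl top: taken
edi=2+2=4
edi=4+7=11
edi=11-14=-3
eax=9+3=12
cmp eax, 24  (cmp 12,24)
jl top: taken
edi=(-3)+2=-1
edi=(-1)+7=6
edi=6-14=-8
eax=12+3=15
cmp eax, 24  (cmp 15,24)
jl top: taken
edi=(-8)+2=-6
edi=(-6)+7=1
edi=1-14=-13
eax=15+3=18
cmp eax, 24  (cmp 18,24)
jl top: taken
edi=(-13)+2=-11
edi=(-11)+7=-4
edi=(-4)-14=-18
eax=18+3=21
cmp eax, 24  (cmp 21,24)
jl top: taken
edi=(-18)+2=-16
edi=(-16)+7=-9
edi=(-9)-14=-23
eax=21+3=24
cmp eax, 24  (cmp 24,24)
jl top: not taken
edi=(-23)|18=-5
halt.
Total executed instructions: 46.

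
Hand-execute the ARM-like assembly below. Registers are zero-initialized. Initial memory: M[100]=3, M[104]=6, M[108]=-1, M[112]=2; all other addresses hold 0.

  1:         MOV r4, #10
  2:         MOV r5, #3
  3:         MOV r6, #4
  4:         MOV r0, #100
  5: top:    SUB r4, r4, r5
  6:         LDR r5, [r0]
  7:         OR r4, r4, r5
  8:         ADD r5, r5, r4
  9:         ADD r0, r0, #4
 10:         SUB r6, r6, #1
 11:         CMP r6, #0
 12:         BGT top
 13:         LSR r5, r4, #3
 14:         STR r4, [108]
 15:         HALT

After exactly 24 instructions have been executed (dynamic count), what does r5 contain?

after MOV r4, #10: r4=10
after MOV r5, #3: r5=3
after MOV r6, #4: r6=4
after MOV r0, #100: r0=100
after SUB r4, r4, r5: r4=10-3=7
after LDR r5, [r0]: r5=M[100]=3
after OR r4, r4, r5: r4=7|3=7
after ADD r5, r5, r4: r5=3+7=10
after ADD r0, r0, #4: r0=100+4=104
after SUB r6, r6, #1: r6=4-1=3
CMP r6, #0  (cmp 3,0)
BGT top: taken
after SUB r4, r4, r5: r4=7-10=-3
after LDR r5, [r0]: r5=M[104]=6
after OR r4, r4, r5: r4=(-3)|6=-1
after ADD r5, r5, r4: r5=6+(-1)=5
after ADD r0, r0, #4: r0=104+4=108
after SUB r6, r6, #1: r6=3-1=2
CMP r6, #0  (cmp 2,0)
BGT top: taken
after SUB r4, r4, r5: r4=(-1)-5=-6
after LDR r5, [r0]: r5=M[108]=-1
after OR r4, r4, r5: r4=(-6)|(-1)=-1
after ADD r5, r5, r4: r5=(-1)+(-1)=-2
After step 24: r5 = -2.

-2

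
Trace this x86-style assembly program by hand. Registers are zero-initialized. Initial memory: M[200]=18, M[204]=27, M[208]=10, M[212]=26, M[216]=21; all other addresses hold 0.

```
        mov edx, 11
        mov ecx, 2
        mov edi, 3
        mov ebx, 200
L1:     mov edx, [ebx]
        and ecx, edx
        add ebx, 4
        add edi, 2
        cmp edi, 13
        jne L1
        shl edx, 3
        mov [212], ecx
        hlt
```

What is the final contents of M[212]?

after mov edx, 11: edx=11
after mov ecx, 2: ecx=2
after mov edi, 3: edi=3
after mov ebx, 200: ebx=200
after mov edx, [ebx]: edx=M[200]=18
after and ecx, edx: ecx=2&18=2
after add ebx, 4: ebx=200+4=204
after add edi, 2: edi=3+2=5
cmp edi, 13  (cmp 5,13)
jne L1: taken
after mov edx, [ebx]: edx=M[204]=27
after and ecx, edx: ecx=2&27=2
after add ebx, 4: ebx=204+4=208
after add edi, 2: edi=5+2=7
cmp edi, 13  (cmp 7,13)
jne L1: taken
after mov edx, [ebx]: edx=M[208]=10
after and ecx, edx: ecx=2&10=2
after add ebx, 4: ebx=208+4=212
after add edi, 2: edi=7+2=9
cmp edi, 13  (cmp 9,13)
jne L1: taken
after mov edx, [ebx]: edx=M[212]=26
after and ecx, edx: ecx=2&26=2
after add ebx, 4: ebx=212+4=216
after add edi, 2: edi=9+2=11
cmp edi, 13  (cmp 11,13)
jne L1: taken
after mov edx, [ebx]: edx=M[216]=21
after and ecx, edx: ecx=2&21=0
after add ebx, 4: ebx=216+4=220
after add edi, 2: edi=11+2=13
cmp edi, 13  (cmp 13,13)
jne L1: not taken
after shl edx, 3: edx=21<<3=168
mov [212], ecx → M[212]=0
halt.

0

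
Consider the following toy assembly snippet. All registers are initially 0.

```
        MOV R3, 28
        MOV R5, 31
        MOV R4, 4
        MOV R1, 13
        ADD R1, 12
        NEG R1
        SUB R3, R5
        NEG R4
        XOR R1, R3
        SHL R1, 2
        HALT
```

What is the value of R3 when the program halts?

after MOV R3, 28: R3=28
after MOV R5, 31: R5=31
after MOV R4, 4: R4=4
after MOV R1, 13: R1=13
after ADD R1, 12: R1=13+12=25
after NEG R1: R1=-(25)=-25
after SUB R3, R5: R3=28-31=-3
after NEG R4: R4=-(4)=-4
after XOR R1, R3: R1=(-25)^(-3)=26
after SHL R1, 2: R1=26<<2=104
halt.

-3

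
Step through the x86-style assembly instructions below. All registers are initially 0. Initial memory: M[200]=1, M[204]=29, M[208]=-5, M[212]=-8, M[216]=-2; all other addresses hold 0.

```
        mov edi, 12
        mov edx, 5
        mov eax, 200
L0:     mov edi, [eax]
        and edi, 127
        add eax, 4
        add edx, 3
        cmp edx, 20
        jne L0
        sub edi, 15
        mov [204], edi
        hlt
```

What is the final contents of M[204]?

111

edi=12
edx=5
eax=200
edi=M[200]=1
edi=1&127=1
eax=200+4=204
edx=5+3=8
cmp edx, 20  (cmp 8,20)
jne L0: taken
edi=M[204]=29
edi=29&127=29
eax=204+4=208
edx=8+3=11
cmp edx, 20  (cmp 11,20)
jne L0: taken
edi=M[208]=-5
edi=(-5)&127=123
eax=208+4=212
edx=11+3=14
cmp edx, 20  (cmp 14,20)
jne L0: taken
edi=M[212]=-8
edi=(-8)&127=120
eax=212+4=216
edx=14+3=17
cmp edx, 20  (cmp 17,20)
jne L0: taken
edi=M[216]=-2
edi=(-2)&127=126
eax=216+4=220
edx=17+3=20
cmp edx, 20  (cmp 20,20)
jne L0: not taken
edi=126-15=111
mov [204], edi → M[204]=111
halt.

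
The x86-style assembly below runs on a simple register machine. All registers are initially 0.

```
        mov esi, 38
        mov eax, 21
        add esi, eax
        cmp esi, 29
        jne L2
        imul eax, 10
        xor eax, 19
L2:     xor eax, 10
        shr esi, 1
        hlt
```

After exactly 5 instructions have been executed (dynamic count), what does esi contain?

59

mov esi, 38 → esi=38
mov eax, 21 → eax=21
add esi, eax → esi=38+21=59
cmp esi, 29  (cmp 59,29)
jne L2: taken
After step 5: esi = 59.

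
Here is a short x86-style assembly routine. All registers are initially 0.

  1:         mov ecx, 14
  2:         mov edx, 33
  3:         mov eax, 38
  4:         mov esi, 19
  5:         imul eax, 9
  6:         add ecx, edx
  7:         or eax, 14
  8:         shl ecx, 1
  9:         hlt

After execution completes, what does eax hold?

350

ecx=14
edx=33
eax=38
esi=19
eax=38*9=342
ecx=14+33=47
eax=342|14=350
ecx=47<<1=94
halt.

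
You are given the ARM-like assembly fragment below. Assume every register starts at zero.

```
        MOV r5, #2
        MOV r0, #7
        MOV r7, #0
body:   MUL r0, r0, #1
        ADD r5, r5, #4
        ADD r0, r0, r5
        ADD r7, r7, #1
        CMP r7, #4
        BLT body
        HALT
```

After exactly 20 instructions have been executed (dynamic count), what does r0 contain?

37

MOV r5, #2 → r5=2
MOV r0, #7 → r0=7
MOV r7, #0 → r7=0
MUL r0, r0, #1 → r0=7*1=7
ADD r5, r5, #4 → r5=2+4=6
ADD r0, r0, r5 → r0=7+6=13
ADD r7, r7, #1 → r7=0+1=1
CMP r7, #4  (cmp 1,4)
BLT body: taken
MUL r0, r0, #1 → r0=13*1=13
ADD r5, r5, #4 → r5=6+4=10
ADD r0, r0, r5 → r0=13+10=23
ADD r7, r7, #1 → r7=1+1=2
CMP r7, #4  (cmp 2,4)
BLT body: taken
MUL r0, r0, #1 → r0=23*1=23
ADD r5, r5, #4 → r5=10+4=14
ADD r0, r0, r5 → r0=23+14=37
ADD r7, r7, #1 → r7=2+1=3
CMP r7, #4  (cmp 3,4)
After step 20: r0 = 37.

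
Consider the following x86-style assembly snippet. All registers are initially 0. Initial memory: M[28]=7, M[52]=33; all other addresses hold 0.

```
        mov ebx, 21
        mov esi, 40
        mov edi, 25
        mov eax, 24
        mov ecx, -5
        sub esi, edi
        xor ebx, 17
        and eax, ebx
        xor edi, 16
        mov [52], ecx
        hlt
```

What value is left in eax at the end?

0

ebx=21
esi=40
edi=25
eax=24
ecx=-5
esi=40-25=15
ebx=21^17=4
eax=24&4=0
edi=25^16=9
mov [52], ecx → M[52]=-5
halt.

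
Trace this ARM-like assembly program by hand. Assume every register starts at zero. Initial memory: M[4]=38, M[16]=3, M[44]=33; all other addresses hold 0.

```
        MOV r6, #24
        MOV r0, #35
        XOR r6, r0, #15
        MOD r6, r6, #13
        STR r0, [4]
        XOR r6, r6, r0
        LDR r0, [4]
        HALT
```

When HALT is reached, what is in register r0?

35

r6=24
r0=35
r6=35^15=44
r6=44%13=5
STR r0, [4] → M[4]=35
r6=5^35=38
r0=M[4]=35
halt.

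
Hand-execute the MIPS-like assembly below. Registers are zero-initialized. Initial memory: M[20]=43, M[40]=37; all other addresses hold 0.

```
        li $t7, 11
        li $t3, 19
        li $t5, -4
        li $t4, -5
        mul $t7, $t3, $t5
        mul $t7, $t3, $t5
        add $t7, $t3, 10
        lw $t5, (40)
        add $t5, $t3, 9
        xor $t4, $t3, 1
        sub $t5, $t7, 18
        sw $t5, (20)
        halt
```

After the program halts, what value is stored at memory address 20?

$t7=11
$t3=19
$t5=-4
$t4=-5
$t7=19*(-4)=-76
$t7=19*(-4)=-76
$t7=19+10=29
$t5=M[40]=37
$t5=19+9=28
$t4=19^1=18
$t5=29-18=11
sw $t5, (20) → M[20]=11
halt.

11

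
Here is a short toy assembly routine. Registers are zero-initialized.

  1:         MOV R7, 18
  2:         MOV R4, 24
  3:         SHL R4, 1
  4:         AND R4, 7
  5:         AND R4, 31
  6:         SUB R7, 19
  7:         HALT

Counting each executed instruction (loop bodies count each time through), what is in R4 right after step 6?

0

R7=18
R4=24
R4=24<<1=48
R4=48&7=0
R4=0&31=0
R7=18-19=-1
After step 6: R4 = 0.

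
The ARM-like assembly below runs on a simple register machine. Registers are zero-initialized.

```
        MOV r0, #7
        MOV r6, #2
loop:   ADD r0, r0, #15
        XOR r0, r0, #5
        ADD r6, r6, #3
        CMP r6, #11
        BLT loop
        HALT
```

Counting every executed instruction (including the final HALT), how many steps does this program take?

18

after MOV r0, #7: r0=7
after MOV r6, #2: r6=2
after ADD r0, r0, #15: r0=7+15=22
after XOR r0, r0, #5: r0=22^5=19
after ADD r6, r6, #3: r6=2+3=5
CMP r6, #11  (cmp 5,11)
BLT loop: taken
after ADD r0, r0, #15: r0=19+15=34
after XOR r0, r0, #5: r0=34^5=39
after ADD r6, r6, #3: r6=5+3=8
CMP r6, #11  (cmp 8,11)
BLT loop: taken
after ADD r0, r0, #15: r0=39+15=54
after XOR r0, r0, #5: r0=54^5=51
after ADD r6, r6, #3: r6=8+3=11
CMP r6, #11  (cmp 11,11)
BLT loop: not taken
halt.
Total executed instructions: 18.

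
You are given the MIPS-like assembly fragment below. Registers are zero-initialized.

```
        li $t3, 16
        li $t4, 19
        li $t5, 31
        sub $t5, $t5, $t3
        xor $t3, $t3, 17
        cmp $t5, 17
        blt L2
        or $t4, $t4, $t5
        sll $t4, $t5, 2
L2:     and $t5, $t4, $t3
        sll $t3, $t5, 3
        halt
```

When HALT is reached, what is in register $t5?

1

after li $t3, 16: $t3=16
after li $t4, 19: $t4=19
after li $t5, 31: $t5=31
after sub $t5, $t5, $t3: $t5=31-16=15
after xor $t3, $t3, 17: $t3=16^17=1
cmp $t5, 17  (cmp 15,17)
blt L2: taken
after and $t5, $t4, $t3: $t5=19&1=1
after sll $t3, $t5, 3: $t3=1<<3=8
halt.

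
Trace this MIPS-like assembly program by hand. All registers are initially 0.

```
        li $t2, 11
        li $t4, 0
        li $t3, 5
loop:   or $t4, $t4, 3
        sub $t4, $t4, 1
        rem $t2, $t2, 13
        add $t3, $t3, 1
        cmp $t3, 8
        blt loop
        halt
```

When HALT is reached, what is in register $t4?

2

after li $t2, 11: $t2=11
after li $t4, 0: $t4=0
after li $t3, 5: $t3=5
after or $t4, $t4, 3: $t4=0|3=3
after sub $t4, $t4, 1: $t4=3-1=2
after rem $t2, $t2, 13: $t2=11%13=11
after add $t3, $t3, 1: $t3=5+1=6
cmp $t3, 8  (cmp 6,8)
blt loop: taken
after or $t4, $t4, 3: $t4=2|3=3
after sub $t4, $t4, 1: $t4=3-1=2
after rem $t2, $t2, 13: $t2=11%13=11
after add $t3, $t3, 1: $t3=6+1=7
cmp $t3, 8  (cmp 7,8)
blt loop: taken
after or $t4, $t4, 3: $t4=2|3=3
after sub $t4, $t4, 1: $t4=3-1=2
after rem $t2, $t2, 13: $t2=11%13=11
after add $t3, $t3, 1: $t3=7+1=8
cmp $t3, 8  (cmp 8,8)
blt loop: not taken
halt.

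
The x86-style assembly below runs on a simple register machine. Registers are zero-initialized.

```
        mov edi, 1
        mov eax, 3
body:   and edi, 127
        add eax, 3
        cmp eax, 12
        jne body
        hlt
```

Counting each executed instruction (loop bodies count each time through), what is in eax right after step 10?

9

edi=1
eax=3
edi=1&127=1
eax=3+3=6
cmp eax, 12  (cmp 6,12)
jne body: taken
edi=1&127=1
eax=6+3=9
cmp eax, 12  (cmp 9,12)
jne body: taken
After step 10: eax = 9.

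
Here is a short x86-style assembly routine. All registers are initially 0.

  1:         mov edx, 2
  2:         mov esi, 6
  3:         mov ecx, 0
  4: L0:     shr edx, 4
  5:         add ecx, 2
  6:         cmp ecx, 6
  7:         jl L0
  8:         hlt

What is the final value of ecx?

after mov edx, 2: edx=2
after mov esi, 6: esi=6
after mov ecx, 0: ecx=0
after shr edx, 4: edx=2>>4=0
after add ecx, 2: ecx=0+2=2
cmp ecx, 6  (cmp 2,6)
jl L0: taken
after shr edx, 4: edx=0>>4=0
after add ecx, 2: ecx=2+2=4
cmp ecx, 6  (cmp 4,6)
jl L0: taken
after shr edx, 4: edx=0>>4=0
after add ecx, 2: ecx=4+2=6
cmp ecx, 6  (cmp 6,6)
jl L0: not taken
halt.

6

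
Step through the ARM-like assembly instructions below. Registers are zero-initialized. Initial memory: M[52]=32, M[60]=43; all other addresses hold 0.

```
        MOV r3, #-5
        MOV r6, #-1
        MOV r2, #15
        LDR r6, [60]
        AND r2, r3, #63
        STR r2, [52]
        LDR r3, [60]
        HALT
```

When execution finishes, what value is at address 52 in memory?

r3=-5
r6=-1
r2=15
r6=M[60]=43
r2=(-5)&63=59
STR r2, [52] → M[52]=59
r3=M[60]=43
halt.

59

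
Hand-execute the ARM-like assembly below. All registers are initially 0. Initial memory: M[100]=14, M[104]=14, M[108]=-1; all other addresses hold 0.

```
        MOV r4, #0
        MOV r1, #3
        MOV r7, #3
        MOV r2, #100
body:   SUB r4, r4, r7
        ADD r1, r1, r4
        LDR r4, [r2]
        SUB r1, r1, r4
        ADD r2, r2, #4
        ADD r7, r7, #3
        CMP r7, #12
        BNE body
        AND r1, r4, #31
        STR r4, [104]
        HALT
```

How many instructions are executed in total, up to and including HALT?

MOV r4, #0 → r4=0
MOV r1, #3 → r1=3
MOV r7, #3 → r7=3
MOV r2, #100 → r2=100
SUB r4, r4, r7 → r4=0-3=-3
ADD r1, r1, r4 → r1=3+(-3)=0
LDR r4, [r2] → r4=M[100]=14
SUB r1, r1, r4 → r1=0-14=-14
ADD r2, r2, #4 → r2=100+4=104
ADD r7, r7, #3 → r7=3+3=6
CMP r7, #12  (cmp 6,12)
BNE body: taken
SUB r4, r4, r7 → r4=14-6=8
ADD r1, r1, r4 → r1=(-14)+8=-6
LDR r4, [r2] → r4=M[104]=14
SUB r1, r1, r4 → r1=(-6)-14=-20
ADD r2, r2, #4 → r2=104+4=108
ADD r7, r7, #3 → r7=6+3=9
CMP r7, #12  (cmp 9,12)
BNE body: taken
SUB r4, r4, r7 → r4=14-9=5
ADD r1, r1, r4 → r1=(-20)+5=-15
LDR r4, [r2] → r4=M[108]=-1
SUB r1, r1, r4 → r1=(-15)-(-1)=-14
ADD r2, r2, #4 → r2=108+4=112
ADD r7, r7, #3 → r7=9+3=12
CMP r7, #12  (cmp 12,12)
BNE body: not taken
AND r1, r4, #31 → r1=(-1)&31=31
STR r4, [104] → M[104]=-1
halt.
Total executed instructions: 31.

31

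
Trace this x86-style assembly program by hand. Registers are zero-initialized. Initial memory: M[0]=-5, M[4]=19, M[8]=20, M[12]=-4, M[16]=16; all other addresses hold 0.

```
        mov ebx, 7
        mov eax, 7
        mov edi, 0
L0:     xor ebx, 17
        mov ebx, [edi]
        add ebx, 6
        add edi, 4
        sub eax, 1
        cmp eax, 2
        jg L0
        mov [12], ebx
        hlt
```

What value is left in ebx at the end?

after mov ebx, 7: ebx=7
after mov eax, 7: eax=7
after mov edi, 0: edi=0
after xor ebx, 17: ebx=7^17=22
after mov ebx, [edi]: ebx=M[0]=-5
after add ebx, 6: ebx=(-5)+6=1
after add edi, 4: edi=0+4=4
after sub eax, 1: eax=7-1=6
cmp eax, 2  (cmp 6,2)
jg L0: taken
after xor ebx, 17: ebx=1^17=16
after mov ebx, [edi]: ebx=M[4]=19
after add ebx, 6: ebx=19+6=25
after add edi, 4: edi=4+4=8
after sub eax, 1: eax=6-1=5
cmp eax, 2  (cmp 5,2)
jg L0: taken
after xor ebx, 17: ebx=25^17=8
after mov ebx, [edi]: ebx=M[8]=20
after add ebx, 6: ebx=20+6=26
after add edi, 4: edi=8+4=12
after sub eax, 1: eax=5-1=4
cmp eax, 2  (cmp 4,2)
jg L0: taken
after xor ebx, 17: ebx=26^17=11
after mov ebx, [edi]: ebx=M[12]=-4
after add ebx, 6: ebx=(-4)+6=2
after add edi, 4: edi=12+4=16
after sub eax, 1: eax=4-1=3
cmp eax, 2  (cmp 3,2)
jg L0: taken
after xor ebx, 17: ebx=2^17=19
after mov ebx, [edi]: ebx=M[16]=16
after add ebx, 6: ebx=16+6=22
after add edi, 4: edi=16+4=20
after sub eax, 1: eax=3-1=2
cmp eax, 2  (cmp 2,2)
jg L0: not taken
mov [12], ebx → M[12]=22
halt.

22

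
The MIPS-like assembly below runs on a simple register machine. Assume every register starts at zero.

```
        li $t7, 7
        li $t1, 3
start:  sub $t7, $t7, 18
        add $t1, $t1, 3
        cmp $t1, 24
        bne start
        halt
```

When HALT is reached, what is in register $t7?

after li $t7, 7: $t7=7
after li $t1, 3: $t1=3
after sub $t7, $t7, 18: $t7=7-18=-11
after add $t1, $t1, 3: $t1=3+3=6
cmp $t1, 24  (cmp 6,24)
bne start: taken
after sub $t7, $t7, 18: $t7=(-11)-18=-29
after add $t1, $t1, 3: $t1=6+3=9
cmp $t1, 24  (cmp 9,24)
bne start: taken
after sub $t7, $t7, 18: $t7=(-29)-18=-47
after add $t1, $t1, 3: $t1=9+3=12
cmp $t1, 24  (cmp 12,24)
bne start: taken
after sub $t7, $t7, 18: $t7=(-47)-18=-65
after add $t1, $t1, 3: $t1=12+3=15
cmp $t1, 24  (cmp 15,24)
bne start: taken
after sub $t7, $t7, 18: $t7=(-65)-18=-83
after add $t1, $t1, 3: $t1=15+3=18
cmp $t1, 24  (cmp 18,24)
bne start: taken
after sub $t7, $t7, 18: $t7=(-83)-18=-101
after add $t1, $t1, 3: $t1=18+3=21
cmp $t1, 24  (cmp 21,24)
bne start: taken
after sub $t7, $t7, 18: $t7=(-101)-18=-119
after add $t1, $t1, 3: $t1=21+3=24
cmp $t1, 24  (cmp 24,24)
bne start: not taken
halt.

-119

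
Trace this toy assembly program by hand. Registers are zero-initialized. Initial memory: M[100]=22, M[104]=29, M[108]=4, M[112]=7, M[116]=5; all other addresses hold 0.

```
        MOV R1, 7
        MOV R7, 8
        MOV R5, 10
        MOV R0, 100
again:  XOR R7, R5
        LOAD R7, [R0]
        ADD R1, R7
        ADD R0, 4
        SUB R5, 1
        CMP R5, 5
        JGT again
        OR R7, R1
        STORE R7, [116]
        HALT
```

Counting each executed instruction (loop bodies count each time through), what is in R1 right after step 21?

62

after MOV R1, 7: R1=7
after MOV R7, 8: R7=8
after MOV R5, 10: R5=10
after MOV R0, 100: R0=100
after XOR R7, R5: R7=8^10=2
after LOAD R7, [R0]: R7=M[100]=22
after ADD R1, R7: R1=7+22=29
after ADD R0, 4: R0=100+4=104
after SUB R5, 1: R5=10-1=9
CMP R5, 5  (cmp 9,5)
JGT again: taken
after XOR R7, R5: R7=22^9=31
after LOAD R7, [R0]: R7=M[104]=29
after ADD R1, R7: R1=29+29=58
after ADD R0, 4: R0=104+4=108
after SUB R5, 1: R5=9-1=8
CMP R5, 5  (cmp 8,5)
JGT again: taken
after XOR R7, R5: R7=29^8=21
after LOAD R7, [R0]: R7=M[108]=4
after ADD R1, R7: R1=58+4=62
After step 21: R1 = 62.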